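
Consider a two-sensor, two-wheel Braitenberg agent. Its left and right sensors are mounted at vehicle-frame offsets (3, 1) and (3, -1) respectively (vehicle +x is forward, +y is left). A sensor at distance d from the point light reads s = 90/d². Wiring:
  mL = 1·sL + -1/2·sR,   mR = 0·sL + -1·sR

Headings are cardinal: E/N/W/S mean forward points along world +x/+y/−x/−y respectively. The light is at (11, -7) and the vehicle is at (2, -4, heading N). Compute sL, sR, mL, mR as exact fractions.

left sensor world pos  = (1, -1); dL² = 136
right sensor world pos = (3, -1); dR² = 100
sL = 90/136 = 45/68
sR = 90/100 = 9/10
mL = 1·sL + -1/2·sR = 18/85
mR = 0·sL + -1·sR = -9/10

45/68 9/10 18/85 -9/10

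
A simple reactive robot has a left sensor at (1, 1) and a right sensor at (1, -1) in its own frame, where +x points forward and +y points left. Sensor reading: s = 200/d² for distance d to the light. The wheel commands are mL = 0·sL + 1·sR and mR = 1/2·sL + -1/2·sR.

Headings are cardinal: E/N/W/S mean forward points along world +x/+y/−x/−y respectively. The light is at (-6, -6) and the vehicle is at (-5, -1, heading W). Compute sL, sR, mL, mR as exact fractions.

left sensor world pos  = (-6, -2); dL² = 16
right sensor world pos = (-6, 0); dR² = 36
sL = 200/16 = 25/2
sR = 200/36 = 50/9
mL = 0·sL + 1·sR = 50/9
mR = 1/2·sL + -1/2·sR = 125/36

25/2 50/9 50/9 125/36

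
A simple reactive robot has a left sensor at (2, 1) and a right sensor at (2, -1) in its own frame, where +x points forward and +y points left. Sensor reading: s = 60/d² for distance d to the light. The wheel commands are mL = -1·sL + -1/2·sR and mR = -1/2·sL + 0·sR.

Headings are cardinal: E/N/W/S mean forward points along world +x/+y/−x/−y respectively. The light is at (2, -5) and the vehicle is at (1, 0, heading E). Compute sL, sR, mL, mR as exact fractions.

left sensor world pos  = (3, 1); dL² = 37
right sensor world pos = (3, -1); dR² = 17
sL = 60/37 = 60/37
sR = 60/17 = 60/17
mL = -1·sL + -1/2·sR = -2130/629
mR = -1/2·sL + 0·sR = -30/37

60/37 60/17 -2130/629 -30/37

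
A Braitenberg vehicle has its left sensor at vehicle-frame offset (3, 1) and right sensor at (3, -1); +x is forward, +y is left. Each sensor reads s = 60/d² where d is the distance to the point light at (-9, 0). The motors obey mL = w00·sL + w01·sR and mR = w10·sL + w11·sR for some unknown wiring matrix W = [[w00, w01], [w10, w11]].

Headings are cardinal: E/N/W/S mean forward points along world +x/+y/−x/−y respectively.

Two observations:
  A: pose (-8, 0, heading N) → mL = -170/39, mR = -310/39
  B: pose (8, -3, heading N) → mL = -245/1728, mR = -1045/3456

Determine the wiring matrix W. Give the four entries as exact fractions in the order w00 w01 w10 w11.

obs A: pose=(-8,0,N) → sL=20/3, sR=60/13, mL=-170/39, mR=-310/39
obs B: pose=(8,-3,N) → sL=15/64, sR=5/27, mL=-245/1728, mR=-1045/3456
sensor matrix S = [[20/3, 60/13], [15/64, 5/27]]; det S = 2575/16848
solve [mL_A; mL_B] = S·[w00; w01] and [mR_A; mR_B] = S·[w10; w11]:
  w00 = -1, w01 = 1/2, w10 = -1/2, w11 = -1

-1 1/2 -1/2 -1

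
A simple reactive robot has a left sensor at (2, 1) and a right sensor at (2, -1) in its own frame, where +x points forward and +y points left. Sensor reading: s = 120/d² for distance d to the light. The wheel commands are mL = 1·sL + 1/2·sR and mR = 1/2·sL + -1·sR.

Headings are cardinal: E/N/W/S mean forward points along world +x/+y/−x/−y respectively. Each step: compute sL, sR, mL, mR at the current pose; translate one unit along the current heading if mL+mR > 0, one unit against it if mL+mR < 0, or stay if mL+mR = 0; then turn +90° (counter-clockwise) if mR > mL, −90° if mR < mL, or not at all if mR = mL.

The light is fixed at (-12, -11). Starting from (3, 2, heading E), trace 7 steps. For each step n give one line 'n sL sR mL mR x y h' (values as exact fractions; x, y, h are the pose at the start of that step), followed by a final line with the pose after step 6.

0 24/97 120/433 16212/42001 -6444/42001 3 2 E
1 12/41 60/173 3306/7093 -1422/7093 4 2 S
2 120/317 24/73 12564/23141 -3228/23141 4 1 W
3 15/49 30/113 2430/5537 -1245/11074 3 1 N
4 24/97 120/433 16212/42001 -6444/42001 3 2 E
5 12/41 60/173 3306/7093 -1422/7093 4 2 S
6 120/317 24/73 12564/23141 -3228/23141 4 1 W
final 3 1 N

n=0: pose=(3,2,E); sL=24/97, sR=120/433; mL=16212/42001, mR=-6444/42001; mL+mR=9768/42001 → advance +1; mR−mL=-22656/42001 → turn -1·90°
n=1: pose=(4,2,S); sL=12/41, sR=60/173; mL=3306/7093, mR=-1422/7093; mL+mR=1884/7093 → advance +1; mR−mL=-4728/7093 → turn -1·90°
n=2: pose=(4,1,W); sL=120/317, sR=24/73; mL=12564/23141, mR=-3228/23141; mL+mR=9336/23141 → advance +1; mR−mL=-15792/23141 → turn -1·90°
n=3: pose=(3,1,N); sL=15/49, sR=30/113; mL=2430/5537, mR=-1245/11074; mL+mR=3615/11074 → advance +1; mR−mL=-6105/11074 → turn -1·90°
n=4: pose=(3,2,E); sL=24/97, sR=120/433; mL=16212/42001, mR=-6444/42001; mL+mR=9768/42001 → advance +1; mR−mL=-22656/42001 → turn -1·90°
n=5: pose=(4,2,S); sL=12/41, sR=60/173; mL=3306/7093, mR=-1422/7093; mL+mR=1884/7093 → advance +1; mR−mL=-4728/7093 → turn -1·90°
n=6: pose=(4,1,W); sL=120/317, sR=24/73; mL=12564/23141, mR=-3228/23141; mL+mR=9336/23141 → advance +1; mR−mL=-15792/23141 → turn -1·90°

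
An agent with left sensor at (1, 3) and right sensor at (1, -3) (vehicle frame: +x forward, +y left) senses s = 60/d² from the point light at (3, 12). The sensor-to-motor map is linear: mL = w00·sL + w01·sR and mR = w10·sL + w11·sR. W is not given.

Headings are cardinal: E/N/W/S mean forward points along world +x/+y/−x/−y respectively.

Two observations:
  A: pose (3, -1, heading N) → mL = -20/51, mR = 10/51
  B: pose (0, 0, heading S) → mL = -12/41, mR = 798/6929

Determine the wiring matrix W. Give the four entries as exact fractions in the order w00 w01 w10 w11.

obs A: pose=(3,-1,N) → sL=20/51, sR=20/51, mL=-20/51, mR=10/51
obs B: pose=(0,0,S) → sL=60/169, sR=12/41, mL=-12/41, mR=798/6929
sensor matrix S = [[20/51, 20/51], [60/169, 12/41]]; det S = -2880/117793
solve [mL_A; mL_B] = S·[w00; w01] and [mR_A; mR_B] = S·[w10; w11]:
  w00 = 0, w01 = -1, w10 = -1/2, w11 = 1

0 -1 -1/2 1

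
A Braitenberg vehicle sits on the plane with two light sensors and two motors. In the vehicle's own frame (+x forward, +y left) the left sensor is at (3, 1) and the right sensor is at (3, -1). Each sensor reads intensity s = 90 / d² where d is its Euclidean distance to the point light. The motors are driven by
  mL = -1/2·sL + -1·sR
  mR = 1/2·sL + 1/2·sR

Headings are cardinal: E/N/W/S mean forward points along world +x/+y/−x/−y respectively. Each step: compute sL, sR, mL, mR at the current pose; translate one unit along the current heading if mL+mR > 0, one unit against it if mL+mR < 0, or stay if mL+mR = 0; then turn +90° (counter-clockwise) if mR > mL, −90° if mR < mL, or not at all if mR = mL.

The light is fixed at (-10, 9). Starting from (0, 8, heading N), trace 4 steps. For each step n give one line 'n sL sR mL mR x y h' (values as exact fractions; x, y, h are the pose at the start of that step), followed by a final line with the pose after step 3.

0 18/17 18/25 -531/425 378/425 0 8 N
1 45/29 9/5 -747/290 243/145 0 7 W
2 90/169 18/25 -4167/4225 2646/4225 1 7 S
3 45/98 9/20 -333/490 891/1960 1 8 E
final 0 8 N

n=0: pose=(0,8,N); sL=18/17, sR=18/25; mL=-531/425, mR=378/425; mL+mR=-9/25 → advance -1; mR−mL=909/425 → turn +1·90°
n=1: pose=(0,7,W); sL=45/29, sR=9/5; mL=-747/290, mR=243/145; mL+mR=-9/10 → advance -1; mR−mL=1233/290 → turn +1·90°
n=2: pose=(1,7,S); sL=90/169, sR=18/25; mL=-4167/4225, mR=2646/4225; mL+mR=-9/25 → advance -1; mR−mL=6813/4225 → turn +1·90°
n=3: pose=(1,8,E); sL=45/98, sR=9/20; mL=-333/490, mR=891/1960; mL+mR=-9/40 → advance -1; mR−mL=2223/1960 → turn +1·90°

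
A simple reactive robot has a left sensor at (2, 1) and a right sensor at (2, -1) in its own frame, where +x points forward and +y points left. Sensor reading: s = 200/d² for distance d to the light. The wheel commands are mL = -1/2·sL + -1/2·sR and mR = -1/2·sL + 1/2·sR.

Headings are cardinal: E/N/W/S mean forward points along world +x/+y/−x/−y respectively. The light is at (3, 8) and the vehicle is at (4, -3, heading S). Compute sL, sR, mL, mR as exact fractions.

left sensor world pos  = (5, -5); dL² = 173
right sensor world pos = (3, -5); dR² = 169
sL = 200/173 = 200/173
sR = 200/169 = 200/169
mL = -1/2·sL + -1/2·sR = -34200/29237
mR = -1/2·sL + 1/2·sR = 400/29237

200/173 200/169 -34200/29237 400/29237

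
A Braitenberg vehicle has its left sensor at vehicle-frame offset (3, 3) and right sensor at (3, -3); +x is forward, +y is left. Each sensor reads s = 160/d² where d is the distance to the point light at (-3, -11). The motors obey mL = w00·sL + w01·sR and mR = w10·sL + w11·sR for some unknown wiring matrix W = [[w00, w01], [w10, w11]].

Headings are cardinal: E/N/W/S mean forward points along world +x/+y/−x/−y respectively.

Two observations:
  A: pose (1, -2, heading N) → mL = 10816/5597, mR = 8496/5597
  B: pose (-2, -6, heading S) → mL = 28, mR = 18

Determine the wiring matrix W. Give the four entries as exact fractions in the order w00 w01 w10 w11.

obs A: pose=(1,-2,N) → sL=32/29, sR=160/193, mL=10816/5597, mR=8496/5597
obs B: pose=(-2,-6,S) → sL=8, sR=20, mL=28, mR=18
sensor matrix S = [[32/29, 160/193], [8, 20]]; det S = 86400/5597
solve [mL_A; mL_B] = S·[w00; w01] and [mR_A; mR_B] = S·[w10; w11]:
  w00 = 1, w01 = 1, w10 = 1, w11 = 1/2

1 1 1 1/2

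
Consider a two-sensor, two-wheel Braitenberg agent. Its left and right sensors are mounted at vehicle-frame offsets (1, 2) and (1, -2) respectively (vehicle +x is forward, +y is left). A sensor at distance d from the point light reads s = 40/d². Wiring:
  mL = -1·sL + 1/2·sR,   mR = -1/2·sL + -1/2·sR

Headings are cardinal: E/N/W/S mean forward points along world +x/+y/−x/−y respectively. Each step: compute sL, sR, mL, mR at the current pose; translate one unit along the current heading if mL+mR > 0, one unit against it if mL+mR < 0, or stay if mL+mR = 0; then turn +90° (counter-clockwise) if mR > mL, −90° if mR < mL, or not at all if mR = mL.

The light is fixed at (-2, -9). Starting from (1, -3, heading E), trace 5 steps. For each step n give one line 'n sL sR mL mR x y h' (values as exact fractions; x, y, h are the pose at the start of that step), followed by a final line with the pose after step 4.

n=0: pose=(1,-3,E); sL=1/2, sR=5/4; mL=1/8, mR=-7/8; mL+mR=-3/4 → advance -1; mR−mL=-1 → turn -1·90°
n=1: pose=(0,-3,S); sL=40/41, sR=8/5; mL=-36/205, mR=-264/205; mL+mR=-60/41 → advance -1; mR−mL=-228/205 → turn -1·90°
n=2: pose=(0,-2,W); sL=20/13, sR=20/41; mL=-690/533, mR=-540/533; mL+mR=-30/13 → advance -1; mR−mL=150/533 → turn +1·90°
n=3: pose=(1,-2,S); sL=40/61, sR=40/37; mL=-260/2257, mR=-1960/2257; mL+mR=-60/61 → advance -1; mR−mL=-1700/2257 → turn -1·90°
n=4: pose=(1,-1,W); sL=1, sR=5/13; mL=-21/26, mR=-9/13; mL+mR=-3/2 → advance -1; mR−mL=3/26 → turn +1·90°

0 1/2 5/4 1/8 -7/8 1 -3 E
1 40/41 8/5 -36/205 -264/205 0 -3 S
2 20/13 20/41 -690/533 -540/533 0 -2 W
3 40/61 40/37 -260/2257 -1960/2257 1 -2 S
4 1 5/13 -21/26 -9/13 1 -1 W
final 2 -1 S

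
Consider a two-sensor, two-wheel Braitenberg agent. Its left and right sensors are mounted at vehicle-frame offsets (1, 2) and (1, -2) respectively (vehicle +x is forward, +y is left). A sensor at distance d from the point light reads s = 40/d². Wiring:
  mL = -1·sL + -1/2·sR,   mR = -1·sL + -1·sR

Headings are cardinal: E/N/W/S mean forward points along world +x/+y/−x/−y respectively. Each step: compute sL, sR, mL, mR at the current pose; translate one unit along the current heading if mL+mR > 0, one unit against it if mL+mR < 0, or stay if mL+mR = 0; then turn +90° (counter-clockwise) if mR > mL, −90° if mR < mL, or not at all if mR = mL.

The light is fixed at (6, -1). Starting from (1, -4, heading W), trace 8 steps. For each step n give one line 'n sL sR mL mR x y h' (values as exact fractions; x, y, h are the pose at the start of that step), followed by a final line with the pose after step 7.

0 40/61 40/37 -2700/2257 -3920/2257 1 -4 W
1 1 5 -7/2 -6 2 -4 N
2 40/13 8/9 -412/117 -464/117 2 -5 E
3 20/17 20/37 -910/629 -1080/629 1 -5 S
4 40/61 40/37 -2700/2257 -3920/2257 1 -4 W
5 1 5 -7/2 -6 2 -4 N
6 40/13 8/9 -412/117 -464/117 2 -5 E
7 20/17 20/37 -910/629 -1080/629 1 -5 S
final 1 -4 W

n=0: pose=(1,-4,W); sL=40/61, sR=40/37; mL=-2700/2257, mR=-3920/2257; mL+mR=-6620/2257 → advance -1; mR−mL=-20/37 → turn -1·90°
n=1: pose=(2,-4,N); sL=1, sR=5; mL=-7/2, mR=-6; mL+mR=-19/2 → advance -1; mR−mL=-5/2 → turn -1·90°
n=2: pose=(2,-5,E); sL=40/13, sR=8/9; mL=-412/117, mR=-464/117; mL+mR=-292/39 → advance -1; mR−mL=-4/9 → turn -1·90°
n=3: pose=(1,-5,S); sL=20/17, sR=20/37; mL=-910/629, mR=-1080/629; mL+mR=-1990/629 → advance -1; mR−mL=-10/37 → turn -1·90°
n=4: pose=(1,-4,W); sL=40/61, sR=40/37; mL=-2700/2257, mR=-3920/2257; mL+mR=-6620/2257 → advance -1; mR−mL=-20/37 → turn -1·90°
n=5: pose=(2,-4,N); sL=1, sR=5; mL=-7/2, mR=-6; mL+mR=-19/2 → advance -1; mR−mL=-5/2 → turn -1·90°
n=6: pose=(2,-5,E); sL=40/13, sR=8/9; mL=-412/117, mR=-464/117; mL+mR=-292/39 → advance -1; mR−mL=-4/9 → turn -1·90°
n=7: pose=(1,-5,S); sL=20/17, sR=20/37; mL=-910/629, mR=-1080/629; mL+mR=-1990/629 → advance -1; mR−mL=-10/37 → turn -1·90°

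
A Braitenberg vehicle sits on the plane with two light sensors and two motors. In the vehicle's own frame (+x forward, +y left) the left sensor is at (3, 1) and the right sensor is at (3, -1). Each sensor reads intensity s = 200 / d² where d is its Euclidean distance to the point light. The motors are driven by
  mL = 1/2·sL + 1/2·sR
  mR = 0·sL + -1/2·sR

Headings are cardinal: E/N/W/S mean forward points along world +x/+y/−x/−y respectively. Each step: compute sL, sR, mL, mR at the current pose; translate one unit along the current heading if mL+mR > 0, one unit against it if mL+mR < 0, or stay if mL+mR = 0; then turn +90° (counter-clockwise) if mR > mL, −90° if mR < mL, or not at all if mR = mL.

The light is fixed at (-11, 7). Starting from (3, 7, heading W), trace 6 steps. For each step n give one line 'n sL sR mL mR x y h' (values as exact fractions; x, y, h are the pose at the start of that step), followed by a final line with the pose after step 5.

0 100/61 100/61 100/61 -50/61 3 7 W
1 200/153 40/41 7160/6273 -20/41 2 7 N
2 10/13 25/32 645/832 -25/64 2 8 E
3 200/229 200/173 40200/39617 -100/173 3 8 S
4 100/61 100/61 100/61 -50/61 3 7 W
5 200/153 40/41 7160/6273 -20/41 2 7 N
final 2 8 E

n=0: pose=(3,7,W); sL=100/61, sR=100/61; mL=100/61, mR=-50/61; mL+mR=50/61 → advance +1; mR−mL=-150/61 → turn -1·90°
n=1: pose=(2,7,N); sL=200/153, sR=40/41; mL=7160/6273, mR=-20/41; mL+mR=100/153 → advance +1; mR−mL=-10220/6273 → turn -1·90°
n=2: pose=(2,8,E); sL=10/13, sR=25/32; mL=645/832, mR=-25/64; mL+mR=5/13 → advance +1; mR−mL=-485/416 → turn -1·90°
n=3: pose=(3,8,S); sL=200/229, sR=200/173; mL=40200/39617, mR=-100/173; mL+mR=100/229 → advance +1; mR−mL=-63100/39617 → turn -1·90°
n=4: pose=(3,7,W); sL=100/61, sR=100/61; mL=100/61, mR=-50/61; mL+mR=50/61 → advance +1; mR−mL=-150/61 → turn -1·90°
n=5: pose=(2,7,N); sL=200/153, sR=40/41; mL=7160/6273, mR=-20/41; mL+mR=100/153 → advance +1; mR−mL=-10220/6273 → turn -1·90°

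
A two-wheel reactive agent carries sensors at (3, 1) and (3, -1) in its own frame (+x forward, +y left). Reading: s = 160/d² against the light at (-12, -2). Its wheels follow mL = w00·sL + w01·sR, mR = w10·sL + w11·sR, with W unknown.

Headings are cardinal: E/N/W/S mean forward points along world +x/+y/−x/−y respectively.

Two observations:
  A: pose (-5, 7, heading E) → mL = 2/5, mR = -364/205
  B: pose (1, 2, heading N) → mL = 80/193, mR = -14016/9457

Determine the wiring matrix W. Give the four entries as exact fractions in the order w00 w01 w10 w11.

1/2 0 -1 -1

obs A: pose=(-5,7,E) → sL=4/5, sR=40/41, mL=2/5, mR=-364/205
obs B: pose=(1,2,N) → sL=160/193, sR=32/49, mL=80/193, mR=-14016/9457
sensor matrix S = [[4/5, 40/41], [160/193, 32/49]]; det S = -555136/1938685
solve [mL_A; mL_B] = S·[w00; w01] and [mR_A; mR_B] = S·[w10; w11]:
  w00 = 1/2, w01 = 0, w10 = -1, w11 = -1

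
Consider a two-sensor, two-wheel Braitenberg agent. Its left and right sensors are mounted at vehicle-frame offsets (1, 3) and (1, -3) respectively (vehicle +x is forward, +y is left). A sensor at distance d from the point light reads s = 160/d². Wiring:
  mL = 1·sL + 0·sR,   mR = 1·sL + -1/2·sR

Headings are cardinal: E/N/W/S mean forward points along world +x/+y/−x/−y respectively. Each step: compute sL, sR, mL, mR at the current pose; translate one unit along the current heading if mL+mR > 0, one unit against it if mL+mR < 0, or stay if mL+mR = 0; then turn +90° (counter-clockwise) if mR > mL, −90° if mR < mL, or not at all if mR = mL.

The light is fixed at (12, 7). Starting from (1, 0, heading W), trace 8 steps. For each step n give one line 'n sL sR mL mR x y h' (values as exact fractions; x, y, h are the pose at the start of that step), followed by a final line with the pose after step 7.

n=0: pose=(1,0,W); sL=40/61, sR=1; mL=40/61, mR=19/122; mL+mR=99/122 → advance +1; mR−mL=-1/2 → turn -1·90°
n=1: pose=(0,0,N); sL=160/261, sR=160/117; mL=160/261, mR=-80/1131; mL+mR=1840/3393 → advance +1; mR−mL=-80/117 → turn -1·90°
n=2: pose=(0,1,E); sL=16/13, sR=80/101; mL=16/13, mR=1096/1313; mL+mR=2712/1313 → advance +1; mR−mL=-40/101 → turn -1·90°
n=3: pose=(1,1,S); sL=160/113, sR=32/49; mL=160/113, mR=6032/5537; mL+mR=13872/5537 → advance +1; mR−mL=-16/49 → turn -1·90°
n=4: pose=(1,0,W); sL=40/61, sR=1; mL=40/61, mR=19/122; mL+mR=99/122 → advance +1; mR−mL=-1/2 → turn -1·90°
n=5: pose=(0,0,N); sL=160/261, sR=160/117; mL=160/261, mR=-80/1131; mL+mR=1840/3393 → advance +1; mR−mL=-80/117 → turn -1·90°
n=6: pose=(0,1,E); sL=16/13, sR=80/101; mL=16/13, mR=1096/1313; mL+mR=2712/1313 → advance +1; mR−mL=-40/101 → turn -1·90°
n=7: pose=(1,1,S); sL=160/113, sR=32/49; mL=160/113, mR=6032/5537; mL+mR=13872/5537 → advance +1; mR−mL=-16/49 → turn -1·90°

0 40/61 1 40/61 19/122 1 0 W
1 160/261 160/117 160/261 -80/1131 0 0 N
2 16/13 80/101 16/13 1096/1313 0 1 E
3 160/113 32/49 160/113 6032/5537 1 1 S
4 40/61 1 40/61 19/122 1 0 W
5 160/261 160/117 160/261 -80/1131 0 0 N
6 16/13 80/101 16/13 1096/1313 0 1 E
7 160/113 32/49 160/113 6032/5537 1 1 S
final 1 0 W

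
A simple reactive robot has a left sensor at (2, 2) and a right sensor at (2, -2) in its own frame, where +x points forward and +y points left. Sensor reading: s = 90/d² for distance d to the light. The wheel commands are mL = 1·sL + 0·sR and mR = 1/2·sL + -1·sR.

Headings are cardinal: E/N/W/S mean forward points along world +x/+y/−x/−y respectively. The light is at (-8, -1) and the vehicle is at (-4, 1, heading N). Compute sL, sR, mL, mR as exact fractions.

left sensor world pos  = (-6, 3); dL² = 20
right sensor world pos = (-2, 3); dR² = 52
sL = 90/20 = 9/2
sR = 90/52 = 45/26
mL = 1·sL + 0·sR = 9/2
mR = 1/2·sL + -1·sR = 27/52

9/2 45/26 9/2 27/52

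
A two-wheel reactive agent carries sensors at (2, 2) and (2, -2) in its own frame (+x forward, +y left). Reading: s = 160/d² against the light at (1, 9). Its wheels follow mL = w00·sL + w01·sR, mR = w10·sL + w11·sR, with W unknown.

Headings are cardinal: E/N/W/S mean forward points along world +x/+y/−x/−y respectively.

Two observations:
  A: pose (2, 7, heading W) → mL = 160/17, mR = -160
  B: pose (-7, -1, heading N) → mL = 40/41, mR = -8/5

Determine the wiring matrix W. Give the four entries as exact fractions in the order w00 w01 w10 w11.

obs A: pose=(2,7,W) → sL=160/17, sR=160, mL=160/17, mR=-160
obs B: pose=(-7,-1,N) → sL=40/41, sR=8/5, mL=40/41, mR=-8/5
sensor matrix S = [[160/17, 160], [40/41, 8/5]]; det S = -98304/697
solve [mL_A; mL_B] = S·[w00; w01] and [mR_A; mR_B] = S·[w10; w11]:
  w00 = 1, w01 = 0, w10 = 0, w11 = -1

1 0 0 -1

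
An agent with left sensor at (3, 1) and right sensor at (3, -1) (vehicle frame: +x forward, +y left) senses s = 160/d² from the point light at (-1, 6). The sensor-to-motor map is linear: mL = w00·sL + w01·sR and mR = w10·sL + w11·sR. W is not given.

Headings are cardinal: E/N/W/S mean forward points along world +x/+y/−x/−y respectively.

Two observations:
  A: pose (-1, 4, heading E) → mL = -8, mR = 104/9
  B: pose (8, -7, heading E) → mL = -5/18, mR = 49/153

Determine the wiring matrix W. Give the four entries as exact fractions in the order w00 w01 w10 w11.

-1/2 0 1 -1/2

obs A: pose=(-1,4,E) → sL=16, sR=80/9, mL=-8, mR=104/9
obs B: pose=(8,-7,E) → sL=5/9, sR=8/17, mL=-5/18, mR=49/153
sensor matrix S = [[16, 80/9], [5/9, 8/17]]; det S = 3568/1377
solve [mL_A; mL_B] = S·[w00; w01] and [mR_A; mR_B] = S·[w10; w11]:
  w00 = -1/2, w01 = 0, w10 = 1, w11 = -1/2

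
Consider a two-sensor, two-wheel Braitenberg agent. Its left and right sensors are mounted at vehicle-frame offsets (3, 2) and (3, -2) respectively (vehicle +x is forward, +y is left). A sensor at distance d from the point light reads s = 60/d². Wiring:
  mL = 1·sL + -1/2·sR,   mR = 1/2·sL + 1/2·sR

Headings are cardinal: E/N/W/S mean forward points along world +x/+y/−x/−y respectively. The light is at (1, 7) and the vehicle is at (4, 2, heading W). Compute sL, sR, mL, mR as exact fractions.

60/49 20/3 -310/147 580/147

left sensor world pos  = (1, 0); dL² = 49
right sensor world pos = (1, 4); dR² = 9
sL = 60/49 = 60/49
sR = 60/9 = 20/3
mL = 1·sL + -1/2·sR = -310/147
mR = 1/2·sL + 1/2·sR = 580/147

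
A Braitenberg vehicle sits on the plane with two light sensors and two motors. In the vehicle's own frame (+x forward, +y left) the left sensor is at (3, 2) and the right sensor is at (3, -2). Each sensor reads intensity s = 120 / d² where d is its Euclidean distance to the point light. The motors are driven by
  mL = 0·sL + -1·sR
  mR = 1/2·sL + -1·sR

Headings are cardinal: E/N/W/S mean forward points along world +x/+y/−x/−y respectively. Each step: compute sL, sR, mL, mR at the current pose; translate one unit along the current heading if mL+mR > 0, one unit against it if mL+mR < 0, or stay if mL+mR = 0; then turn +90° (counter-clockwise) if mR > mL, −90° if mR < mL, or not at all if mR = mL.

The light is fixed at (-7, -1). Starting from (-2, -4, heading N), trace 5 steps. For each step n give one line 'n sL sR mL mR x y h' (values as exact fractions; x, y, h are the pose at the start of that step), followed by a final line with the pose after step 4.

n=0: pose=(-2,-4,N); sL=40/3, sR=120/49; mL=-120/49, mR=620/147; mL+mR=260/147 → advance +1; mR−mL=20/3 → turn +1·90°
n=1: pose=(-2,-3,W); sL=6, sR=30; mL=-30, mR=-27; mL+mR=-57 → advance -1; mR−mL=3 → turn +1·90°
n=2: pose=(-1,-3,S); sL=120/89, sR=120/41; mL=-120/41, mR=-8220/3649; mL+mR=-18900/3649 → advance -1; mR−mL=60/89 → turn +1·90°
n=3: pose=(-1,-2,E); sL=60/41, sR=4/3; mL=-4/3, mR=-74/123; mL+mR=-238/123 → advance -1; mR−mL=30/41 → turn +1·90°
n=4: pose=(-2,-2,N); sL=120/13, sR=120/53; mL=-120/53, mR=1620/689; mL+mR=60/689 → advance +1; mR−mL=60/13 → turn +1·90°

0 40/3 120/49 -120/49 620/147 -2 -4 N
1 6 30 -30 -27 -2 -3 W
2 120/89 120/41 -120/41 -8220/3649 -1 -3 S
3 60/41 4/3 -4/3 -74/123 -1 -2 E
4 120/13 120/53 -120/53 1620/689 -2 -2 N
final -2 -1 W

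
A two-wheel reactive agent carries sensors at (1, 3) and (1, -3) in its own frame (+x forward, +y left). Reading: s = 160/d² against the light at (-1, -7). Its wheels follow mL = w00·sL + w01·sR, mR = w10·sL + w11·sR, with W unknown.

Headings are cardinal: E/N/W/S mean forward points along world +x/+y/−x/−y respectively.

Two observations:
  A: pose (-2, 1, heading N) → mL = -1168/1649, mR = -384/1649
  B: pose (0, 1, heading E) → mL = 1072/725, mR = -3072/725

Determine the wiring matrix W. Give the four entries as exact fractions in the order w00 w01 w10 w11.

-1 1/2 1 -1

obs A: pose=(-2,1,N) → sL=160/97, sR=32/17, mL=-1168/1649, mR=-384/1649
obs B: pose=(0,1,E) → sL=32/25, sR=160/29, mL=1072/725, mR=-3072/725
sensor matrix S = [[160/97, 32/17], [32/25, 160/29]]; det S = 7999488/1195525
solve [mL_A; mL_B] = S·[w00; w01] and [mR_A; mR_B] = S·[w10; w11]:
  w00 = -1, w01 = 1/2, w10 = 1, w11 = -1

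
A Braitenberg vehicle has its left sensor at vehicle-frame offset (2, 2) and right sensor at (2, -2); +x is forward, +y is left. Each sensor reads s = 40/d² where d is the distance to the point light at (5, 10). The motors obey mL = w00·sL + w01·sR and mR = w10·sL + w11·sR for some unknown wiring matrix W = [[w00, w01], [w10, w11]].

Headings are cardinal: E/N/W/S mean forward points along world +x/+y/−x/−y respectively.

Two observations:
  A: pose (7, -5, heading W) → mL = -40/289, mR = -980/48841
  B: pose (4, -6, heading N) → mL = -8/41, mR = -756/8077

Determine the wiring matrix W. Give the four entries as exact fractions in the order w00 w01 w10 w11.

-1 0 -1 1/2

obs A: pose=(7,-5,W) → sL=40/289, sR=40/169, mL=-40/289, mR=-980/48841
obs B: pose=(4,-6,N) → sL=8/41, sR=40/197, mL=-8/41, mR=-756/8077
sensor matrix S = [[40/289, 40/169], [8/41, 40/197]]; det S = -7132160/394488757
solve [mL_A; mL_B] = S·[w00; w01] and [mR_A; mR_B] = S·[w10; w11]:
  w00 = -1, w01 = 0, w10 = -1, w11 = 1/2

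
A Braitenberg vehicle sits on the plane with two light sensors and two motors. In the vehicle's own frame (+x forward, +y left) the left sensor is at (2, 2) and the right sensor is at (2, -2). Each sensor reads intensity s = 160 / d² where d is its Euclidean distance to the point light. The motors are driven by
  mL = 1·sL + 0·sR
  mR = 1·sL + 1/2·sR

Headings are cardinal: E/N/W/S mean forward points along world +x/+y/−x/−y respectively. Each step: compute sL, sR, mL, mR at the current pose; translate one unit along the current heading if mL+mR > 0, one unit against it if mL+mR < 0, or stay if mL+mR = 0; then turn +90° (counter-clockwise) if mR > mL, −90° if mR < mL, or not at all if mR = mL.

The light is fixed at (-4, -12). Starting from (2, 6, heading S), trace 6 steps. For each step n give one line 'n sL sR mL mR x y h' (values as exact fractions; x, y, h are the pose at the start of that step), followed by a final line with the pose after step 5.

0 1/2 10/17 1/2 27/34 2 6 S
1 32/85 160/289 32/85 944/1445 2 5 E
2 80/193 80/221 80/193 25400/42653 3 5 N
3 160/281 32/85 160/281 18096/23885 3 6 W
4 1/2 10/17 1/2 27/34 2 6 S
5 32/85 160/289 32/85 944/1445 2 5 E
final 3 5 N

n=0: pose=(2,6,S); sL=1/2, sR=10/17; mL=1/2, mR=27/34; mL+mR=22/17 → advance +1; mR−mL=5/17 → turn +1·90°
n=1: pose=(2,5,E); sL=32/85, sR=160/289; mL=32/85, mR=944/1445; mL+mR=1488/1445 → advance +1; mR−mL=80/289 → turn +1·90°
n=2: pose=(3,5,N); sL=80/193, sR=80/221; mL=80/193, mR=25400/42653; mL+mR=43080/42653 → advance +1; mR−mL=40/221 → turn +1·90°
n=3: pose=(3,6,W); sL=160/281, sR=32/85; mL=160/281, mR=18096/23885; mL+mR=31696/23885 → advance +1; mR−mL=16/85 → turn +1·90°
n=4: pose=(2,6,S); sL=1/2, sR=10/17; mL=1/2, mR=27/34; mL+mR=22/17 → advance +1; mR−mL=5/17 → turn +1·90°
n=5: pose=(2,5,E); sL=32/85, sR=160/289; mL=32/85, mR=944/1445; mL+mR=1488/1445 → advance +1; mR−mL=80/289 → turn +1·90°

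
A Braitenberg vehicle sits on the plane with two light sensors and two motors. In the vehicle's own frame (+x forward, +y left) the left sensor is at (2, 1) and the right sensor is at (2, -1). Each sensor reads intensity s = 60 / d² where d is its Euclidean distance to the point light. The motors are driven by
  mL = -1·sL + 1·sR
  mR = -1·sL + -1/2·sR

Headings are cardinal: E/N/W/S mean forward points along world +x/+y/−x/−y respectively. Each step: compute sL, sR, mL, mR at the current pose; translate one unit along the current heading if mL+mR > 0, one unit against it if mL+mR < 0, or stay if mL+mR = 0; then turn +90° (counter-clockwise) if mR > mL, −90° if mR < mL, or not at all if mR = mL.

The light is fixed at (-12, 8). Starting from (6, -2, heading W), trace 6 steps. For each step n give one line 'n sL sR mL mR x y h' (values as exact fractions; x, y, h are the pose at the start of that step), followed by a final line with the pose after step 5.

n=0: pose=(6,-2,W); sL=60/377, sR=60/337; mL=2400/127049, mR=-31530/127049; mL+mR=-29130/127049 → advance -1; mR−mL=-90/337 → turn -1·90°
n=1: pose=(7,-2,N); sL=15/97, sR=15/116; mL=-285/11252, mR=-4935/22504; mL+mR=-5505/22504 → advance -1; mR−mL=-45/232 → turn -1·90°
n=2: pose=(7,-3,E); sL=60/541, sR=4/39; mL=-176/21099, mR=-3422/21099; mL+mR=-3598/21099 → advance -1; mR−mL=-2/13 → turn -1·90°
n=3: pose=(6,-3,S); sL=6/53, sR=30/229; mL=216/12137, mR=-2169/12137; mL+mR=-1953/12137 → advance -1; mR−mL=-45/229 → turn -1·90°
n=4: pose=(6,-2,W); sL=60/377, sR=60/337; mL=2400/127049, mR=-31530/127049; mL+mR=-29130/127049 → advance -1; mR−mL=-90/337 → turn -1·90°
n=5: pose=(7,-2,N); sL=15/97, sR=15/116; mL=-285/11252, mR=-4935/22504; mL+mR=-5505/22504 → advance -1; mR−mL=-45/232 → turn -1·90°

0 60/377 60/337 2400/127049 -31530/127049 6 -2 W
1 15/97 15/116 -285/11252 -4935/22504 7 -2 N
2 60/541 4/39 -176/21099 -3422/21099 7 -3 E
3 6/53 30/229 216/12137 -2169/12137 6 -3 S
4 60/377 60/337 2400/127049 -31530/127049 6 -2 W
5 15/97 15/116 -285/11252 -4935/22504 7 -2 N
final 7 -3 E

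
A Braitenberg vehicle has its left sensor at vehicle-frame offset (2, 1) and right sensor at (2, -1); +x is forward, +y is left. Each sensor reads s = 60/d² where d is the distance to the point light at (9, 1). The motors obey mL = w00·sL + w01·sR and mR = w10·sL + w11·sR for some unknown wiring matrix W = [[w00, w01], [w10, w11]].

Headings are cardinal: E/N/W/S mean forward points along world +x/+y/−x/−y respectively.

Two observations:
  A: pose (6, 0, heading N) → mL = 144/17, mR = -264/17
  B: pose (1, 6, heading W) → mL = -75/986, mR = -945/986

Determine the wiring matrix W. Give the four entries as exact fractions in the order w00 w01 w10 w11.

-1 1 -1 -1

obs A: pose=(6,0,N) → sL=60/17, sR=12, mL=144/17, mR=-264/17
obs B: pose=(1,6,W) → sL=15/29, sR=15/34, mL=-75/986, mR=-945/986
sensor matrix S = [[60/17, 12], [15/29, 15/34]]; det S = -38970/8381
solve [mL_A; mL_B] = S·[w00; w01] and [mR_A; mR_B] = S·[w10; w11]:
  w00 = -1, w01 = 1, w10 = -1, w11 = -1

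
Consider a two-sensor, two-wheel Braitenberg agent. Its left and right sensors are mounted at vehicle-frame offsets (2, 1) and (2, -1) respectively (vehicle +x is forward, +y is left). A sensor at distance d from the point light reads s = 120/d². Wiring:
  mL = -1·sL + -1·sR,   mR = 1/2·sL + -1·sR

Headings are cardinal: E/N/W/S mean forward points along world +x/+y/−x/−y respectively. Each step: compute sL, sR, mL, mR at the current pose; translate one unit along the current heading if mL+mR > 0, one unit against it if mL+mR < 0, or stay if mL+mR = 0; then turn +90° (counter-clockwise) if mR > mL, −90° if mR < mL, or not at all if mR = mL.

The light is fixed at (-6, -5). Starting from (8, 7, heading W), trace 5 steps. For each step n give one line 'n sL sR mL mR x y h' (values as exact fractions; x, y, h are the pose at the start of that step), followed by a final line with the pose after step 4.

n=0: pose=(8,7,W); sL=24/53, sR=120/313; mL=-13872/16589, mR=-2604/16589; mL+mR=-16476/16589 → advance -1; mR−mL=36/53 → turn +1·90°
n=1: pose=(9,7,S); sL=30/89, sR=15/37; mL=-2445/3293, mR=-780/3293; mL+mR=-3225/3293 → advance -1; mR−mL=45/89 → turn +1·90°
n=2: pose=(9,8,E); sL=24/97, sR=120/433; mL=-22032/42001, mR=-6444/42001; mL+mR=-28476/42001 → advance -1; mR−mL=36/97 → turn +1·90°
n=3: pose=(8,8,N); sL=60/197, sR=4/15; mL=-1688/2955, mR=-338/2955; mL+mR=-2026/2955 → advance -1; mR−mL=90/197 → turn +1·90°
n=4: pose=(8,7,W); sL=24/53, sR=120/313; mL=-13872/16589, mR=-2604/16589; mL+mR=-16476/16589 → advance -1; mR−mL=36/53 → turn +1·90°

0 24/53 120/313 -13872/16589 -2604/16589 8 7 W
1 30/89 15/37 -2445/3293 -780/3293 9 7 S
2 24/97 120/433 -22032/42001 -6444/42001 9 8 E
3 60/197 4/15 -1688/2955 -338/2955 8 8 N
4 24/53 120/313 -13872/16589 -2604/16589 8 7 W
final 9 7 S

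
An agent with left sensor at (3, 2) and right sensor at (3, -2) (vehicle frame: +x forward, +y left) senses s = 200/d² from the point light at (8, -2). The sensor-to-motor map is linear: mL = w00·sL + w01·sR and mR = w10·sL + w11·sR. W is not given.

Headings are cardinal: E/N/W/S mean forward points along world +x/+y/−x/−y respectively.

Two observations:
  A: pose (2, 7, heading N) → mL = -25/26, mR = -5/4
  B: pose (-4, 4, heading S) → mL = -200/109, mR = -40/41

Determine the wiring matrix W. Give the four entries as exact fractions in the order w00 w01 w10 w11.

-1 0 0 -1

obs A: pose=(2,7,N) → sL=25/26, sR=5/4, mL=-25/26, mR=-5/4
obs B: pose=(-4,4,S) → sL=200/109, sR=40/41, mL=-200/109, mR=-40/41
sensor matrix S = [[25/26, 5/4], [200/109, 40/41]]; det S = -78750/58097
solve [mL_A; mL_B] = S·[w00; w01] and [mR_A; mR_B] = S·[w10; w11]:
  w00 = -1, w01 = 0, w10 = 0, w11 = -1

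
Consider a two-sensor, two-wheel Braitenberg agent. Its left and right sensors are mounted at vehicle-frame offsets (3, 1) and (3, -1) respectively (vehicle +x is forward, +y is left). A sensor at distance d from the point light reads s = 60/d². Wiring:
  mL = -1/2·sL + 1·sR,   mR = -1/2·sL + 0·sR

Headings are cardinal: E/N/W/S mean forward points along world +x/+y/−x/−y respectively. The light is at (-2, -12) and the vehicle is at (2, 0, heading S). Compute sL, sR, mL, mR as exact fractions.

30/53 2/3 61/159 -15/53

left sensor world pos  = (3, -3); dL² = 106
right sensor world pos = (1, -3); dR² = 90
sL = 60/106 = 30/53
sR = 60/90 = 2/3
mL = -1/2·sL + 1·sR = 61/159
mR = -1/2·sL + 0·sR = -15/53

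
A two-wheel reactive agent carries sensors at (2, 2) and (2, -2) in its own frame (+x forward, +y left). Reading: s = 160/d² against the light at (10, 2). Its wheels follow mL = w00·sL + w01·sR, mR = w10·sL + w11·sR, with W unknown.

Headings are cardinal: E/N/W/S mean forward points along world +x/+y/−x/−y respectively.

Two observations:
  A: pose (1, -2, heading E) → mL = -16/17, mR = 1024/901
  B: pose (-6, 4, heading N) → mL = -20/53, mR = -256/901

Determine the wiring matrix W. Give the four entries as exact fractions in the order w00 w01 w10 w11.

obs A: pose=(1,-2,E) → sL=160/53, sR=32/17, mL=-16/17, mR=1024/901
obs B: pose=(-6,4,N) → sL=8/17, sR=40/53, mL=-20/53, mR=-256/901
sensor matrix S = [[160/53, 32/17], [8/17, 40/53]]; det S = 1130496/811801
solve [mL_A; mL_B] = S·[w00; w01] and [mR_A; mR_B] = S·[w10; w11]:
  w00 = 0, w01 = -1/2, w10 = 1, w11 = -1

0 -1/2 1 -1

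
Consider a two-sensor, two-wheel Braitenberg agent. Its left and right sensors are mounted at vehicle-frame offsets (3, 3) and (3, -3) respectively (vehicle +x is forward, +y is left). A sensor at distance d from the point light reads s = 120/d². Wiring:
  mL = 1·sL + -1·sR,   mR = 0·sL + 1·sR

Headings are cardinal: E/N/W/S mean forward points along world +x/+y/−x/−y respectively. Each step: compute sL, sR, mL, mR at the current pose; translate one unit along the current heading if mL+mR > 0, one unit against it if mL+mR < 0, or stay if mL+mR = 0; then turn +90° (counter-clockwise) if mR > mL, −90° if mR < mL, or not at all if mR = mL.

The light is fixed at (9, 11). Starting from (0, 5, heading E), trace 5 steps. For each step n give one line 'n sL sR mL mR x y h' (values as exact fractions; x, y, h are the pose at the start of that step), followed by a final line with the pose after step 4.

0 8/3 40/39 64/39 40/39 0 5 E
1 60/53 60/101 2880/5353 60/101 1 5 S
2 120/41 24/25 2016/1025 24/25 1 4 E
3 30/29 3/5 63/145 3/5 2 4 S
4 120/41 120/137 11520/5617 120/137 2 3 E
final 3 3 S

n=0: pose=(0,5,E); sL=8/3, sR=40/39; mL=64/39, mR=40/39; mL+mR=8/3 → advance +1; mR−mL=-8/13 → turn -1·90°
n=1: pose=(1,5,S); sL=60/53, sR=60/101; mL=2880/5353, mR=60/101; mL+mR=60/53 → advance +1; mR−mL=300/5353 → turn +1·90°
n=2: pose=(1,4,E); sL=120/41, sR=24/25; mL=2016/1025, mR=24/25; mL+mR=120/41 → advance +1; mR−mL=-1032/1025 → turn -1·90°
n=3: pose=(2,4,S); sL=30/29, sR=3/5; mL=63/145, mR=3/5; mL+mR=30/29 → advance +1; mR−mL=24/145 → turn +1·90°
n=4: pose=(2,3,E); sL=120/41, sR=120/137; mL=11520/5617, mR=120/137; mL+mR=120/41 → advance +1; mR−mL=-6600/5617 → turn -1·90°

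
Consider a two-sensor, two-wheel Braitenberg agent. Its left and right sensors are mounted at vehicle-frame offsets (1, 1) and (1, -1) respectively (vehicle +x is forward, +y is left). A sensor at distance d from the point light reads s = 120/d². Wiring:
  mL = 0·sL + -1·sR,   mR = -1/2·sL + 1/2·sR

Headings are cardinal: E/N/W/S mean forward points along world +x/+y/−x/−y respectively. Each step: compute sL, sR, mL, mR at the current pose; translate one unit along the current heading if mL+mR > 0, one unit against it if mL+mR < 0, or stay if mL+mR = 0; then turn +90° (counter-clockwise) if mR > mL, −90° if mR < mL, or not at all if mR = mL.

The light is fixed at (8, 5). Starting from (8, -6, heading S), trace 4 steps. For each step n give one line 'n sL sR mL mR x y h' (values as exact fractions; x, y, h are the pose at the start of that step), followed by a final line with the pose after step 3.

0 24/29 24/29 -24/29 0 8 -6 S
1 60/41 60/61 -60/61 -600/2501 8 -5 E
2 24/17 40/27 -40/27 16/459 7 -5 N
3 30/37 15/13 -15/13 165/962 7 -6 W
final 8 -6 S

n=0: pose=(8,-6,S); sL=24/29, sR=24/29; mL=-24/29, mR=0; mL+mR=-24/29 → advance -1; mR−mL=24/29 → turn +1·90°
n=1: pose=(8,-5,E); sL=60/41, sR=60/61; mL=-60/61, mR=-600/2501; mL+mR=-3060/2501 → advance -1; mR−mL=1860/2501 → turn +1·90°
n=2: pose=(7,-5,N); sL=24/17, sR=40/27; mL=-40/27, mR=16/459; mL+mR=-664/459 → advance -1; mR−mL=232/153 → turn +1·90°
n=3: pose=(7,-6,W); sL=30/37, sR=15/13; mL=-15/13, mR=165/962; mL+mR=-945/962 → advance -1; mR−mL=1275/962 → turn +1·90°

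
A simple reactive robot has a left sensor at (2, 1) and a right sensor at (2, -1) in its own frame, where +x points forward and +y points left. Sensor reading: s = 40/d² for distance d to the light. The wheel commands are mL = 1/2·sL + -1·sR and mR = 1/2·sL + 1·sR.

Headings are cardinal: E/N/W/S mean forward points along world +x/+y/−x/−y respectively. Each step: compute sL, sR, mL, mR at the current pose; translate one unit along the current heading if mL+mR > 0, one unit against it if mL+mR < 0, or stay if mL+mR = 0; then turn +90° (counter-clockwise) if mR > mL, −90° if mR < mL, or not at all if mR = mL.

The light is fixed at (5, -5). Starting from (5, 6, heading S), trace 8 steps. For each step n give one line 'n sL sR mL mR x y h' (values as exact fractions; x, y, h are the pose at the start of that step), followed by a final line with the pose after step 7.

n=0: pose=(5,6,S); sL=20/41, sR=20/41; mL=-10/41, mR=30/41; mL+mR=20/41 → advance +1; mR−mL=40/41 → turn +1·90°
n=1: pose=(5,5,E); sL=8/25, sR=8/17; mL=-132/425, mR=268/425; mL+mR=8/25 → advance +1; mR−mL=16/17 → turn +1·90°
n=2: pose=(6,5,N); sL=5/18, sR=10/37; mL=-175/1332, mR=545/1332; mL+mR=5/18 → advance +1; mR−mL=20/37 → turn +1·90°
n=3: pose=(6,6,W); sL=40/101, sR=8/29; mL=-228/2929, mR=1388/2929; mL+mR=40/101 → advance +1; mR−mL=16/29 → turn +1·90°
n=4: pose=(5,6,S); sL=20/41, sR=20/41; mL=-10/41, mR=30/41; mL+mR=20/41 → advance +1; mR−mL=40/41 → turn +1·90°
n=5: pose=(5,5,E); sL=8/25, sR=8/17; mL=-132/425, mR=268/425; mL+mR=8/25 → advance +1; mR−mL=16/17 → turn +1·90°
n=6: pose=(6,5,N); sL=5/18, sR=10/37; mL=-175/1332, mR=545/1332; mL+mR=5/18 → advance +1; mR−mL=20/37 → turn +1·90°
n=7: pose=(6,6,W); sL=40/101, sR=8/29; mL=-228/2929, mR=1388/2929; mL+mR=40/101 → advance +1; mR−mL=16/29 → turn +1·90°

0 20/41 20/41 -10/41 30/41 5 6 S
1 8/25 8/17 -132/425 268/425 5 5 E
2 5/18 10/37 -175/1332 545/1332 6 5 N
3 40/101 8/29 -228/2929 1388/2929 6 6 W
4 20/41 20/41 -10/41 30/41 5 6 S
5 8/25 8/17 -132/425 268/425 5 5 E
6 5/18 10/37 -175/1332 545/1332 6 5 N
7 40/101 8/29 -228/2929 1388/2929 6 6 W
final 5 6 S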